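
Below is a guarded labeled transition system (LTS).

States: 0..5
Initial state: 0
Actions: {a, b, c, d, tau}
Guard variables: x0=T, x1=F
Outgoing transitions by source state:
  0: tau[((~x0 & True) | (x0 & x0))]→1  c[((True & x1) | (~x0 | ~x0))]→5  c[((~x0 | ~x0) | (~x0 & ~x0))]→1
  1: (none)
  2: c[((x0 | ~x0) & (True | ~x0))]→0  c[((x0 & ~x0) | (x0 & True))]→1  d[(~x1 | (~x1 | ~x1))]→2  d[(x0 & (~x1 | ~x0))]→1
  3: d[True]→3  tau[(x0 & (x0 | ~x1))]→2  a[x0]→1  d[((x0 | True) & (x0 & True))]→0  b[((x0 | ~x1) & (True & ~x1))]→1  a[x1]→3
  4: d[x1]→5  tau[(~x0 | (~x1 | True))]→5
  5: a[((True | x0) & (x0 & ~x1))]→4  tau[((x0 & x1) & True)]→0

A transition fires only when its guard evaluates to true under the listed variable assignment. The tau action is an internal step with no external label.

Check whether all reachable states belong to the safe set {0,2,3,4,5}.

Answer: INVARIANT VIOLATED at state 1

Analysis:
Allowed set {0,2,3,4,5}
R = {0,1}
  0: ✓
  1: outside
reach 1 via tau — violates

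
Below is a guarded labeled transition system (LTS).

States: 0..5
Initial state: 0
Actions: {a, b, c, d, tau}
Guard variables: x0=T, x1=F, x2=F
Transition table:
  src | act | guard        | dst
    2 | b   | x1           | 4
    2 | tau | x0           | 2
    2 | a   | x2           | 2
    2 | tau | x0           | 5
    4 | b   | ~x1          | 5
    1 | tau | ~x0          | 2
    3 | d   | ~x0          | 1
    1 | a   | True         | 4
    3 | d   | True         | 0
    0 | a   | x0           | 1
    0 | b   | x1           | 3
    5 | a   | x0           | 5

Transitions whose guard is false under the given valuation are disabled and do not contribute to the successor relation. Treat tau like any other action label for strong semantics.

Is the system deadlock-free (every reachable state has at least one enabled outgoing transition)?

Reach set: {0,1,4,5}
  0: a→1  [1 out]
  1: a→4  [1 out]
  4: b→5  [1 out]
  5: a→5  [1 out]

Answer: DEADLOCK-FREE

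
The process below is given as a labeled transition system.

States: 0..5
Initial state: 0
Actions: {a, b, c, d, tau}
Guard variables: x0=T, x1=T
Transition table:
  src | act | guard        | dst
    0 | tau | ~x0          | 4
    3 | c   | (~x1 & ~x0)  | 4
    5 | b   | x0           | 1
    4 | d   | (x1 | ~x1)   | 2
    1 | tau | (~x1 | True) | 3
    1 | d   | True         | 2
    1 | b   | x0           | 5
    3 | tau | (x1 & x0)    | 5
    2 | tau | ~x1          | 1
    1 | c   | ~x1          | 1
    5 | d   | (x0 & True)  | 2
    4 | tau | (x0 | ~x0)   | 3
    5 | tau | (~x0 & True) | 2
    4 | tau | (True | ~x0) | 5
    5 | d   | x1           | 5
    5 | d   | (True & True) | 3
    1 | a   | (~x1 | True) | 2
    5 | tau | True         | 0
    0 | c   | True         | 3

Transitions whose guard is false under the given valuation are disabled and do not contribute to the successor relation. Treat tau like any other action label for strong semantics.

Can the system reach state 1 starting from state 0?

14 transition(s) survive guard evaluation.
L0 = {0}
L1 = {3}  cumulative {0,3}
L2 = {5}  cumulative {0,3,5}
L3 = {1,2}  cumulative {0,1,2,3,5}
R = {0,1,2,3,5}
trace reaching 1: c·tau·b

Answer: REACHABLE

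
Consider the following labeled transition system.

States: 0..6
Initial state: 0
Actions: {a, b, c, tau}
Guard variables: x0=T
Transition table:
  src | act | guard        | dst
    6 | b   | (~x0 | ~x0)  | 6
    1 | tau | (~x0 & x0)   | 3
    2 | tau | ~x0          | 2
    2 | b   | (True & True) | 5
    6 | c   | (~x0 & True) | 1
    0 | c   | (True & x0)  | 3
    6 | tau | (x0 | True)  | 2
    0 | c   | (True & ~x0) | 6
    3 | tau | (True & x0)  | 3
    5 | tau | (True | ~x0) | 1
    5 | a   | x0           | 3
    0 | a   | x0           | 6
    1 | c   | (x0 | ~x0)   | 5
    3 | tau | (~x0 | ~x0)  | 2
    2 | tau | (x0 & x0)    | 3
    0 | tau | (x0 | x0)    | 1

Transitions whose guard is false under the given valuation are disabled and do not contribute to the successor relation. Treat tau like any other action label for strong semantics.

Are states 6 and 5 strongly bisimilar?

Answer: NOT BISIMILAR

Analysis:
Refine partition for ~:
  π0 = {{0,1,2,3,4,5,6}}
  π1 = {{0},{1},{2},{3,6},{4},{5}}
  π2 = {{0},{1},{2},{3},{4},{5},{6}}
7 equivalence class(es) (converged in 3)
class of 6: {6}; class of 5: {5}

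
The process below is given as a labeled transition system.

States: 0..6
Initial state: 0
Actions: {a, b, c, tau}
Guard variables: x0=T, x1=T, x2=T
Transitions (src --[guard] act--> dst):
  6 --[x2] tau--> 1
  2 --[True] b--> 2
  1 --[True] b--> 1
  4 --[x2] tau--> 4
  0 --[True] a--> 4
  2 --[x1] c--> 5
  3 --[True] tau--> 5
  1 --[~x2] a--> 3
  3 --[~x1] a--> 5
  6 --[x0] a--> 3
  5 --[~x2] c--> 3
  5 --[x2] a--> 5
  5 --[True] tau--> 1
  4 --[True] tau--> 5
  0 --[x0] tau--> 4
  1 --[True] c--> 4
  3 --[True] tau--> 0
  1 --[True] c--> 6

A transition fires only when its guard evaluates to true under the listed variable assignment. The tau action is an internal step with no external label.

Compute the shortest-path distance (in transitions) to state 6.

Breadth-first toward 6:
  L0 = {0}
  L1 = {4}
  L2 = {5}
  L3 = {1}
  L4 = {6}
6 enters at depth 4; path a·tau·tau·c

Answer: 4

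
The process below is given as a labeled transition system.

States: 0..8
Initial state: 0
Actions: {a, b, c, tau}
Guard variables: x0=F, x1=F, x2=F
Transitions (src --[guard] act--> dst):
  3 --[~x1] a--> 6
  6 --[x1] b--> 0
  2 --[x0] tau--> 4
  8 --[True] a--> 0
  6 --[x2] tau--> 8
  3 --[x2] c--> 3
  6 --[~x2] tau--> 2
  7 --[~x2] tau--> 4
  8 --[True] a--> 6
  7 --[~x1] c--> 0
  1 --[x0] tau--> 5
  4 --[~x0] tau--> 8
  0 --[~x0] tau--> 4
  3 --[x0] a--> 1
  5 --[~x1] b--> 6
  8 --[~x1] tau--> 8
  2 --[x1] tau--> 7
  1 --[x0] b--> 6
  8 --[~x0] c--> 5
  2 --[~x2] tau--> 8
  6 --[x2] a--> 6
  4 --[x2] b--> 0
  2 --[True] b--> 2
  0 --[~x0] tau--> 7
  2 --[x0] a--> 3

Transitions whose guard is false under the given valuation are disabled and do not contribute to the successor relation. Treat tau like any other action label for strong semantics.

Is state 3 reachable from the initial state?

Answer: UNREACHABLE

Working:
After dropping false guards: 14 live edges.
depth 0: {0}
depth 1: {4,7}  cumulative {0,4,7}
depth 2: {8}  cumulative {0,4,7,8}
depth 3: {5,6}  cumulative {0,4,5,6,7,8}
depth 4: {2}  cumulative {0,2,4,5,6,7,8}
Reachable = {0,2,4,5,6,7,8}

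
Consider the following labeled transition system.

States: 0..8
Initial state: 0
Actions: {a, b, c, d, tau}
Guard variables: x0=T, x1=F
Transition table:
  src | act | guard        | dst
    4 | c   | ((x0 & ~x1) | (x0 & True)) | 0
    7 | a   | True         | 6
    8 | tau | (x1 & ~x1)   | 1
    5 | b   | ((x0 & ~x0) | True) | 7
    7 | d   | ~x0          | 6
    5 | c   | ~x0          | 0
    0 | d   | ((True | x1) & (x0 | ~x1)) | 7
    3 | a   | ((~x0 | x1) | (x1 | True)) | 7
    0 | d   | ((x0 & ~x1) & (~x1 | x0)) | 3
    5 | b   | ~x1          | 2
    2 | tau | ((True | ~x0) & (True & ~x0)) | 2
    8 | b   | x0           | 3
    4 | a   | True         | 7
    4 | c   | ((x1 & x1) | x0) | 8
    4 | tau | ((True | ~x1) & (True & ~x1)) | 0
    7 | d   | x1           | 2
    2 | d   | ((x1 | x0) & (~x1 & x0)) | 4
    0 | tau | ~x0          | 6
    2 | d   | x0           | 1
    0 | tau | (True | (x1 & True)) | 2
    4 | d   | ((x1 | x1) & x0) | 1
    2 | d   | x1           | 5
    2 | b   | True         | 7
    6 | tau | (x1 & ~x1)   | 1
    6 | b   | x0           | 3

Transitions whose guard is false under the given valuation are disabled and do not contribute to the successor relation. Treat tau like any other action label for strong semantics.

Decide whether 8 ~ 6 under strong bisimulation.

Answer: BISIMILAR

Trace:
Compute ~ classes (split until stable):
  round 0: {{0,1,2,3,4,5,6,7,8}}
  round 1: {{0},{1},{2},{3,7},{4},{5,6,8}}
  round 2: {{0},{1},{2},{3},{4},{5},{6,8},{7}}
8 equivalence class(es) (converged in 3)
class of 8: {6,8}; class of 6: {6,8}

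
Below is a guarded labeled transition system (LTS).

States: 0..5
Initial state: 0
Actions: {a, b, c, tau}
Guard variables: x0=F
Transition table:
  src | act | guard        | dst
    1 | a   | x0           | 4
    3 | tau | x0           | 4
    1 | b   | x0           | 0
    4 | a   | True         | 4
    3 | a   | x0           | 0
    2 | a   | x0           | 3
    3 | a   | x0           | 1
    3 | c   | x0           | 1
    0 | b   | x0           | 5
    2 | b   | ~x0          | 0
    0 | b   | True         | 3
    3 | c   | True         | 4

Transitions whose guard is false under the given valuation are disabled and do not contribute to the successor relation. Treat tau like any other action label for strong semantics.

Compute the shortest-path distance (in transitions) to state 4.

Answer: 2

Working:
Breadth-first toward 4:
  L0 = {0}
  L1 = {3}
  L2 = {4}
first hit 4 at d=2 via b·c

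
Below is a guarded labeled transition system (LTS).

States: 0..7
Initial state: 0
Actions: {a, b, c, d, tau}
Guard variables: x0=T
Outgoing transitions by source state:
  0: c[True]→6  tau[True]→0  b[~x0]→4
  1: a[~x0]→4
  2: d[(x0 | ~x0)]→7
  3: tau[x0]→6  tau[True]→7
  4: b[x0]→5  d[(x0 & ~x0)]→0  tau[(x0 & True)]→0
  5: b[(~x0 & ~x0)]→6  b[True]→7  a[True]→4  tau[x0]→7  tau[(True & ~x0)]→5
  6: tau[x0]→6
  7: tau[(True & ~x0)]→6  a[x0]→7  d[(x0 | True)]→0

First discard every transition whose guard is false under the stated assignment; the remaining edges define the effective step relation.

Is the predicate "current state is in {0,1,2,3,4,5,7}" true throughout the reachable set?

Allowed set {0,1,2,3,4,5,7}
Reachable = {0,6}
  0: safe
  6: ✗ unsafe
reach 6 via c — violates

Answer: INVARIANT VIOLATED at state 6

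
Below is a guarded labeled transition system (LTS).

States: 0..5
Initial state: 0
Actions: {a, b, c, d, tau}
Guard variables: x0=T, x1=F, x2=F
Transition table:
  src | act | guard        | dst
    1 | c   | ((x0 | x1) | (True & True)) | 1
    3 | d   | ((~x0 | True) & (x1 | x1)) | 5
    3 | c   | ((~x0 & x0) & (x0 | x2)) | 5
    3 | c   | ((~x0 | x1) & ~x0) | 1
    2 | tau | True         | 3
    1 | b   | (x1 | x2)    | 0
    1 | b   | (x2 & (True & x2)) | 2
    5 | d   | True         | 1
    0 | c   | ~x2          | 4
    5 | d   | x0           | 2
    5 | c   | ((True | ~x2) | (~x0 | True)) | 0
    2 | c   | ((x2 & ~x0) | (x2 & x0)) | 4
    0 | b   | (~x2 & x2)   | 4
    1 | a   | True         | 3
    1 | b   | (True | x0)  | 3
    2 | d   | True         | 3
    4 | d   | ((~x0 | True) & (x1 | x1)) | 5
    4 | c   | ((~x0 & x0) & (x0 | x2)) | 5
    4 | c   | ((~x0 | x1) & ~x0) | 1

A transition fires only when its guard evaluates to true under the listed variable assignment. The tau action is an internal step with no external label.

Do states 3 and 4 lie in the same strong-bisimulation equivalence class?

Refine partition for ~:
  P[0] = {{0,1,2,3,4,5}}
  P[1] = {{0},{1},{2},{3,4},{5}}
Fixed point at round 2; 5 class(es).
3∈{3,4}, 4∈{3,4}

Answer: BISIMILAR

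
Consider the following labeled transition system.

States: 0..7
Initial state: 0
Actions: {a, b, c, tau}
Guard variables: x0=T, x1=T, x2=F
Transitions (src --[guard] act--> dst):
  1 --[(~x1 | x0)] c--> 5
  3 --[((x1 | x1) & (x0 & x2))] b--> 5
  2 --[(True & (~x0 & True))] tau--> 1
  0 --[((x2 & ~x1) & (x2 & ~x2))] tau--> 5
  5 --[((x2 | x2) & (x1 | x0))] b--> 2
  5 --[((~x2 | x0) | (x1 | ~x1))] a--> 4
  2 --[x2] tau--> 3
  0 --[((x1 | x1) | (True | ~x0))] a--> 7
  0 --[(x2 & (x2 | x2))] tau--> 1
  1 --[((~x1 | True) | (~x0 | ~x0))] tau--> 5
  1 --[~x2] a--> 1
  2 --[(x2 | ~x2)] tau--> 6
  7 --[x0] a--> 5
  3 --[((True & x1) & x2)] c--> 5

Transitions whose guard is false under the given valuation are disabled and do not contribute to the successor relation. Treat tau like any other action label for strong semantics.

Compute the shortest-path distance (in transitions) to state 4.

Breadth-first toward 4:
  depth 0: {0}
  depth 1: {7}
  depth 2: {5}
  depth 3: {4}
4 enters at depth 3; path a·a·a

Answer: 3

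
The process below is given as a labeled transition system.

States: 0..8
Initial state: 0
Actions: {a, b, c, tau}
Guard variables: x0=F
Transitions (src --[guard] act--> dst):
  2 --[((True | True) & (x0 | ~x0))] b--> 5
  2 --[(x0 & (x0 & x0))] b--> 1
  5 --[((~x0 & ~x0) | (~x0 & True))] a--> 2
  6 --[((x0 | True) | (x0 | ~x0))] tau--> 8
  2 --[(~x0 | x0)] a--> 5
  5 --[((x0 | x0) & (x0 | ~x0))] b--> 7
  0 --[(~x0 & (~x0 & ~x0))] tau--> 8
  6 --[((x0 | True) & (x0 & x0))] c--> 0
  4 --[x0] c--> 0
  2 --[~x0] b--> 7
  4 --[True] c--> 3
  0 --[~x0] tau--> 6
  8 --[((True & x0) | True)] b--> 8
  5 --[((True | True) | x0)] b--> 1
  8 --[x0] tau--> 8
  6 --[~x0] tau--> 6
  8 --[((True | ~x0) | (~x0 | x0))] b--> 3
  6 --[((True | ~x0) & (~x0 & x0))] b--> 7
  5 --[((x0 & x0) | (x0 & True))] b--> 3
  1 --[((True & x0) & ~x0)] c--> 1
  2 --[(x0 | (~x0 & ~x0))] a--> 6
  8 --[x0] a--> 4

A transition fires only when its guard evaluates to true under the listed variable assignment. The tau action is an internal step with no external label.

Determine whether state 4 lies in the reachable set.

13 transition(s) survive guard evaluation.
L0 = {0}
L1 = {6,8}  now seen {0,6,8}
L2 = {3}  now seen {0,3,6,8}
Reach set: {0,3,6,8}

Answer: UNREACHABLE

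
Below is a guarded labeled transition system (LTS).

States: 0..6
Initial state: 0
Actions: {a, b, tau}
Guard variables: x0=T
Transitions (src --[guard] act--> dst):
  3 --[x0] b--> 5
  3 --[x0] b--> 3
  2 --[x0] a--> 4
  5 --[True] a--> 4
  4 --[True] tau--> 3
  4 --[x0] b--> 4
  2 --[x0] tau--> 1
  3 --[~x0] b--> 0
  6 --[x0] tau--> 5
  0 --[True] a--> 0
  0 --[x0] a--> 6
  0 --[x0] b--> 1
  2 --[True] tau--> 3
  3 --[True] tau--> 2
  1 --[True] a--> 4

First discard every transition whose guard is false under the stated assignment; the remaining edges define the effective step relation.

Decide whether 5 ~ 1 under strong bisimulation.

Bisimulation quotient by refinement:
  P[0] = {{0,1,2,3,4,5,6}}
  P[1] = {{0},{1,5},{2},{3,4},{6}}
  P[2] = {{0},{1,5},{2},{3},{4},{6}}
stable after 3 split(s): 6 block(s)
[5]={1,5}  [1]={1,5}

Answer: BISIMILAR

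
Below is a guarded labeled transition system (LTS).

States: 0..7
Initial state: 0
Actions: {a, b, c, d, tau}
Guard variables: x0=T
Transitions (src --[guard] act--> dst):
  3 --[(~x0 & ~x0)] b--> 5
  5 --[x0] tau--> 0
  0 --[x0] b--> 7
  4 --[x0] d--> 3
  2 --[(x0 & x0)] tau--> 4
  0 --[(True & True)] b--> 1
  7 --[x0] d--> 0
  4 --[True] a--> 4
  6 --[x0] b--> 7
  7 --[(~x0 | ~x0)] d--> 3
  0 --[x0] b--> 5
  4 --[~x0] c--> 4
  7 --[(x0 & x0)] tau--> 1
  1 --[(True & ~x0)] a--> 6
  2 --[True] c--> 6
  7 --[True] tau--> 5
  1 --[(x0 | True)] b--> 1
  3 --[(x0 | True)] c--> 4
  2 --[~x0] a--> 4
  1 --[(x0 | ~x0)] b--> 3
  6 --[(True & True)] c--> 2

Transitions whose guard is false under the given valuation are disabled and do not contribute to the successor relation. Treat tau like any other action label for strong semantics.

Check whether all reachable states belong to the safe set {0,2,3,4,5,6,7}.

Answer: INVARIANT VIOLATED at state 1

Analysis:
Safe = {0,2,3,4,5,6,7}
R = {0,1,3,4,5,7}
  0: ✓
  1: VIOLATES
  3: ✓
  4: ✓
  5: ✓
  7: ✓
counterexample path to 1: b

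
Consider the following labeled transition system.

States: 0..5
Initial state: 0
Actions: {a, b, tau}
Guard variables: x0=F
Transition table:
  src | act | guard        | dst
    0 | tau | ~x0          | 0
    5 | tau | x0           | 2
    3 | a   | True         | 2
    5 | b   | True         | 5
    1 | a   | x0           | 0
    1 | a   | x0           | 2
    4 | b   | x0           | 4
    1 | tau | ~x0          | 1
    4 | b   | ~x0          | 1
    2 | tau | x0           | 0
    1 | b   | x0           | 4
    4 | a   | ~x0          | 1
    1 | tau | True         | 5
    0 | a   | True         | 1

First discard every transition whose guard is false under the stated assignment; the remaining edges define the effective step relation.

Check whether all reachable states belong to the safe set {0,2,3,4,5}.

Inv-set: {0,2,3,4,5}
R = {0,1,5}
  0: safe
  1: outside
  5: safe
reach 1 via a — violates

Answer: INVARIANT VIOLATED at state 1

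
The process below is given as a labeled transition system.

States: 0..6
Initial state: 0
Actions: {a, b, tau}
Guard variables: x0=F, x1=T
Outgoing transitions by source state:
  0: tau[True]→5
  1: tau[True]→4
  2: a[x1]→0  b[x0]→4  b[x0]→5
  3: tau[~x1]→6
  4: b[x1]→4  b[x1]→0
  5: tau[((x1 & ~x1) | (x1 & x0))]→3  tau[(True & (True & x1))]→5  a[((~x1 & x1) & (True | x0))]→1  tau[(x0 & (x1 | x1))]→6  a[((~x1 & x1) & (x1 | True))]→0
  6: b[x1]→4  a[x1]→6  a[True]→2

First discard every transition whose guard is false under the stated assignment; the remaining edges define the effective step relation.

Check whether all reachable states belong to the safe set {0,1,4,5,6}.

Answer: INVARIANT HOLDS

Trace:
Safe = {0,1,4,5,6}
R = {0,5}
  0: ✓
  5: ✓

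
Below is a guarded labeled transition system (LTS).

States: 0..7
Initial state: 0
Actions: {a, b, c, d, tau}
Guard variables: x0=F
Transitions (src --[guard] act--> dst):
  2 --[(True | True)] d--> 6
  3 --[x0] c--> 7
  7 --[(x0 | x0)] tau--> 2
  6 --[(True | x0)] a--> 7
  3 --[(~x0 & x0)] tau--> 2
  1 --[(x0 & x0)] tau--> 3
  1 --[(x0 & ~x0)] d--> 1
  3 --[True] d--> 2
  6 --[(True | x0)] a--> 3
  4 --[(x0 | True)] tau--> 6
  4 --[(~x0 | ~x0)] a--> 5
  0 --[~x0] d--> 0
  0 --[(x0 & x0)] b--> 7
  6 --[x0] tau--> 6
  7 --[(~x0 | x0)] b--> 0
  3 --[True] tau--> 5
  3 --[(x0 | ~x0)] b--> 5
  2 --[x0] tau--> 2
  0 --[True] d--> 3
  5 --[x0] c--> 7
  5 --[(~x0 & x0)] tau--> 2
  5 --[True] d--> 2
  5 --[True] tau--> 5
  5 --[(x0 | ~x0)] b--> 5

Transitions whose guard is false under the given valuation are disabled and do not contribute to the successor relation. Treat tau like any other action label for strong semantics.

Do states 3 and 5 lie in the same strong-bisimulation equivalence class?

Answer: BISIMILAR

Analysis:
Bisimulation quotient by refinement:
  P[0] = {{0,1,2,3,4,5,6,7}}
  P[1] = {{0,2},{1},{3,5},{4},{6},{7}}
  P[2] = {{0},{1},{2},{3,5},{4},{6},{7}}
Fixed point at round 3; 7 class(es).
3∈{3,5}, 5∈{3,5}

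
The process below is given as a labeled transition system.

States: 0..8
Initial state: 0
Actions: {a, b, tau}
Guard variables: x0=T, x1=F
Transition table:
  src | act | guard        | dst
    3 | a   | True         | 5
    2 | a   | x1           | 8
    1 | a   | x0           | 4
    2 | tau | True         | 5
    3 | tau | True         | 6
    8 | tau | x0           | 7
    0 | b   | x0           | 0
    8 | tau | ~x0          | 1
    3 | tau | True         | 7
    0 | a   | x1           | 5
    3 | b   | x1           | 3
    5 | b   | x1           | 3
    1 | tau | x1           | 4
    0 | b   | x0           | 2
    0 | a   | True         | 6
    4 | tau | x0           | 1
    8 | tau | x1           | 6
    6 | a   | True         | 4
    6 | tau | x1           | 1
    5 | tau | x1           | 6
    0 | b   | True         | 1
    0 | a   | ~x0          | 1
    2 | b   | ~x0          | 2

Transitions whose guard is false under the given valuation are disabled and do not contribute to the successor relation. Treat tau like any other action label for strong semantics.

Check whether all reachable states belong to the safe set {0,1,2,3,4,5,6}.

Allowed set {0,1,2,3,4,5,6}
R = {0,1,2,4,5,6}
  0: ok
  1: ok
  2: ok
  4: ok
  5: ok
  6: ok

Answer: INVARIANT HOLDS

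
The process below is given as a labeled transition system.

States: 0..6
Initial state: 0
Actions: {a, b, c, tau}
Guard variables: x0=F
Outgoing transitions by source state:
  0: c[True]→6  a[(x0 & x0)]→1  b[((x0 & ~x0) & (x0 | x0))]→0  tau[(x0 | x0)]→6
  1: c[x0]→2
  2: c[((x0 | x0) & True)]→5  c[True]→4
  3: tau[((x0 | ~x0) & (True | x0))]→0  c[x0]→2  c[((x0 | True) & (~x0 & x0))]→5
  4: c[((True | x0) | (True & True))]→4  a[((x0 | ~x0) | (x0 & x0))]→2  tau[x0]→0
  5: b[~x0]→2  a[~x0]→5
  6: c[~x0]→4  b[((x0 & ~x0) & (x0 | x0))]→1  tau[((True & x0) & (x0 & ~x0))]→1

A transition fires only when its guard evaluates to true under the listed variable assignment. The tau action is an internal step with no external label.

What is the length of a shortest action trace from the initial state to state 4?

Layered search for 4:
  L0 = {0}
  L1 = {6}
  L2 = {4}
first hit 4 at d=2 via c·c

Answer: 2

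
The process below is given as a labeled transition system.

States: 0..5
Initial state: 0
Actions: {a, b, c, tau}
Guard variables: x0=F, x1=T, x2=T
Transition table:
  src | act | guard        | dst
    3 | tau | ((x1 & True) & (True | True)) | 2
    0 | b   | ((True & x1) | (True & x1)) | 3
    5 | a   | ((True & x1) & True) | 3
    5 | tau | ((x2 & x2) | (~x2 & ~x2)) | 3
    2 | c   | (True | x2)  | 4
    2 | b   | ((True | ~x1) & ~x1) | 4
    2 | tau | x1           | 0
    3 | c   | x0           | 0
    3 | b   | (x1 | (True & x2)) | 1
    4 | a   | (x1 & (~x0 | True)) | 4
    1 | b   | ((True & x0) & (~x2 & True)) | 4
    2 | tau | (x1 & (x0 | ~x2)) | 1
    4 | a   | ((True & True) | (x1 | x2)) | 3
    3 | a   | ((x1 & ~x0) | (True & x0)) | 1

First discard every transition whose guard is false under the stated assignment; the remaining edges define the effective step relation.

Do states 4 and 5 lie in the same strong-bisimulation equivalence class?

Answer: NOT BISIMILAR

Working:
Refine partition for ~:
  round 0: {{0,1,2,3,4,5}}
  round 1: {{0},{1},{2},{3},{4},{5}}
stable after 2 split(s): 6 block(s)
[4]={4}  [5]={5}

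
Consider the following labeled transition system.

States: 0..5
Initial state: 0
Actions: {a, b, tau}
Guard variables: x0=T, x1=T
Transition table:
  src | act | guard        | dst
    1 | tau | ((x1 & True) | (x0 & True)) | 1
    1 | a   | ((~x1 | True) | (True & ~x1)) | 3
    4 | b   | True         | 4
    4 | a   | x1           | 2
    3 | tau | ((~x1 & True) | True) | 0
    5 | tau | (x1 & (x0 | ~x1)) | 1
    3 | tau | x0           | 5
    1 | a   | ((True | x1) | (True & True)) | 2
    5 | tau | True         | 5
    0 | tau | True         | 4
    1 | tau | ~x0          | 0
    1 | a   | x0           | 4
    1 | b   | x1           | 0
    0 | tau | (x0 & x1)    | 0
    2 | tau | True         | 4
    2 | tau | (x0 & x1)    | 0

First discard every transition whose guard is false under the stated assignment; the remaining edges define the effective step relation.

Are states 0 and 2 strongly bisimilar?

Answer: BISIMILAR

Trace:
Compute ~ classes (split until stable):
  P[0] = {{0,1,2,3,4,5}}
  P[1] = {{0,2,3,5},{1},{4}}
  P[2] = {{0,2},{1},{3},{4},{5}}
Fixed point at round 3; 5 class(es).
class of 0: {0,2}; class of 2: {0,2}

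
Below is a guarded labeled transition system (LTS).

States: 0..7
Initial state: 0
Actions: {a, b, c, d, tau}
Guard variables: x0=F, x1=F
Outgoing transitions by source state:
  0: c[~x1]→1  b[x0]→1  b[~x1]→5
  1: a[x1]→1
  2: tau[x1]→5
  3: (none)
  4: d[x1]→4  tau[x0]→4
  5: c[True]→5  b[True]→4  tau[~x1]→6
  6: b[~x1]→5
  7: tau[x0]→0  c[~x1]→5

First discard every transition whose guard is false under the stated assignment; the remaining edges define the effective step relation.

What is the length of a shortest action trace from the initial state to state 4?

Answer: 2

Analysis:
Layered search for 4:
  Layer 0: {0}
  Layer 1: {1,5}
  Layer 2: {4,6}
first hit 4 at d=2 via b·b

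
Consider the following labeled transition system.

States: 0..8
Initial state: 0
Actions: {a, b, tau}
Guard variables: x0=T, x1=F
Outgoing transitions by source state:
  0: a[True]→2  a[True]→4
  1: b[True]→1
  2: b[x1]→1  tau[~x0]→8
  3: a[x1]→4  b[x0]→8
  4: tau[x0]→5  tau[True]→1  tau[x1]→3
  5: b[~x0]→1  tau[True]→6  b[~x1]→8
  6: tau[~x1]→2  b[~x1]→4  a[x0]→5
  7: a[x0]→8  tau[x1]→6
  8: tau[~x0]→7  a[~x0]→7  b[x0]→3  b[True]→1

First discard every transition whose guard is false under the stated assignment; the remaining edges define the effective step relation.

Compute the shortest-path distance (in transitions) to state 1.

Answer: 2

Trace:
Breadth-first toward 1:
  Layer 0: {0}
  Layer 1: {2,4}
  Layer 2: {1,5}
first hit 1 at d=2 via a·tau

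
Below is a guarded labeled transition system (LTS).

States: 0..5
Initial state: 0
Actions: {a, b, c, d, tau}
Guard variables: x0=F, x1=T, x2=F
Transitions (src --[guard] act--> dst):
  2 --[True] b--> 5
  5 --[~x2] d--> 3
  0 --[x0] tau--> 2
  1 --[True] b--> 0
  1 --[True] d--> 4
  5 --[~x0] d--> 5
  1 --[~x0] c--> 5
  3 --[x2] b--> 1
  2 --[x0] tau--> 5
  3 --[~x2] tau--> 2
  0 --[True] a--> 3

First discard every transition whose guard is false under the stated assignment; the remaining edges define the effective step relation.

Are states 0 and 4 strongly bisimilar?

Answer: NOT BISIMILAR

Working:
Refine partition for ~:
  π0 = {{0,1,2,3,4,5}}
  π1 = {{0},{1},{2},{3},{4},{5}}
Fixed point at round 2; 6 class(es).
[0]={0}  [4]={4}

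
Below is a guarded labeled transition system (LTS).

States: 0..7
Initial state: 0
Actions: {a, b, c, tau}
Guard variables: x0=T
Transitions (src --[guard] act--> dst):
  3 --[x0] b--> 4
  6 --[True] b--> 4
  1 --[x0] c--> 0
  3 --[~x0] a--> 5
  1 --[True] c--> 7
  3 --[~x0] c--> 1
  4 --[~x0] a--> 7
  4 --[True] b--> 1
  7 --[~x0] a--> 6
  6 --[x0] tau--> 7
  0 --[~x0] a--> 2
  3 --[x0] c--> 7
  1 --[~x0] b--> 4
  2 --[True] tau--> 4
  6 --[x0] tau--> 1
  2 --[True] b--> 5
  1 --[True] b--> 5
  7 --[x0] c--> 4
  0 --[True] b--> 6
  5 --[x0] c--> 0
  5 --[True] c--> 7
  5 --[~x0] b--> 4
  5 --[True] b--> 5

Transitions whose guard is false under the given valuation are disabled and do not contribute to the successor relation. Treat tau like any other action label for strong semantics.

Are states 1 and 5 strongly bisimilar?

Refine partition for ~:
  π0 = {{0,1,2,3,4,5,6,7}}
  π1 = {{0,4},{1,3,5},{2,6},{7}}
  π2 = {{0},{1,5},{2},{3},{4},{6},{7}}
Fixed point at round 3; 7 class(es).
1∈{1,5}, 5∈{1,5}

Answer: BISIMILAR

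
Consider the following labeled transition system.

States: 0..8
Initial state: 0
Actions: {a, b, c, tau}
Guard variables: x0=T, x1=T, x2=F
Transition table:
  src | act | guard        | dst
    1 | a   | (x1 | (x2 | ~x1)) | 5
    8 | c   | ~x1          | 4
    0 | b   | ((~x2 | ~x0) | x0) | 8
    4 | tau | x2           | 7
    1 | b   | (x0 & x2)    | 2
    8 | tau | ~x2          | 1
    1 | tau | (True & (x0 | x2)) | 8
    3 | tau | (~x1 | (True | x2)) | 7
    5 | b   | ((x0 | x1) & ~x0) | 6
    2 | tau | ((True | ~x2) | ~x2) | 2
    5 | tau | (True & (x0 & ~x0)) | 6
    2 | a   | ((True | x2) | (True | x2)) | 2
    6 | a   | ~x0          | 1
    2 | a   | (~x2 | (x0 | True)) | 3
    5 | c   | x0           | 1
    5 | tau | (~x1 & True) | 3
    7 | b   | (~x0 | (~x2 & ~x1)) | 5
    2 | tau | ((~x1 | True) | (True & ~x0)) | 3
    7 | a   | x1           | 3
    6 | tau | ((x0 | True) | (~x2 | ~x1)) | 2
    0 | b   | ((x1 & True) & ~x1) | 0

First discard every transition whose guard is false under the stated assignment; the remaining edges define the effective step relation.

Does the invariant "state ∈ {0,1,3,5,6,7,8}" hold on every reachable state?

Answer: INVARIANT HOLDS

Analysis:
Safe = {0,1,3,5,6,7,8}
R = {0,1,5,8}
  0: safe
  1: safe
  5: safe
  8: safe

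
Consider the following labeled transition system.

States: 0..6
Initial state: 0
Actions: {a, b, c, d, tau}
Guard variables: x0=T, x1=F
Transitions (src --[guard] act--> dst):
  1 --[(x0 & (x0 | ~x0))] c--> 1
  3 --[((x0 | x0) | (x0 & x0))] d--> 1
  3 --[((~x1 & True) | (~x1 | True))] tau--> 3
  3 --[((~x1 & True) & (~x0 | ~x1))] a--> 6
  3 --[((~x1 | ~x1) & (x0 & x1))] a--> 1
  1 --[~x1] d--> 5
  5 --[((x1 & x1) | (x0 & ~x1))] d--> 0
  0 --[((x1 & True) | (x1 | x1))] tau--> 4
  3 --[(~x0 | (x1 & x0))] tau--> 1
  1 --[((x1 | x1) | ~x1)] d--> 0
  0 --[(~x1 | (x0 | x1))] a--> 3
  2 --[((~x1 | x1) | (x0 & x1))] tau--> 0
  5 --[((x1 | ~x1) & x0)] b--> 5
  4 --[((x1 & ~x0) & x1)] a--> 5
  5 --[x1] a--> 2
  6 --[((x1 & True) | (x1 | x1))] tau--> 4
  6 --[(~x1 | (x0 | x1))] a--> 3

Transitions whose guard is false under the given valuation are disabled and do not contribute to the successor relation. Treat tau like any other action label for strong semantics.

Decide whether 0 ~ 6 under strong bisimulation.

Answer: BISIMILAR

Analysis:
Bisimulation quotient by refinement:
  P[0] = {{0,1,2,3,4,5,6}}
  P[1] = {{0,6},{1},{2},{3},{4},{5}}
Fixed point at round 2; 6 class(es).
0∈{0,6}, 6∈{0,6}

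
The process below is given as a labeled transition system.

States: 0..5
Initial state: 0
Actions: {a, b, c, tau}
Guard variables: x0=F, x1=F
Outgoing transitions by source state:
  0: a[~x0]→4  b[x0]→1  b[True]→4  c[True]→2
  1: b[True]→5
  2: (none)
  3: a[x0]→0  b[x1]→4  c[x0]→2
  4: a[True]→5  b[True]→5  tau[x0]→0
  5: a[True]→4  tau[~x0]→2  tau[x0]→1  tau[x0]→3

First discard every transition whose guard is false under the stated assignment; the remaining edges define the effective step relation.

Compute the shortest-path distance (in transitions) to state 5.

BFS to 5:
  L0 = {0}
  L1 = {2,4}
  L2 = {5}
first hit 5 at d=2 via a·a

Answer: 2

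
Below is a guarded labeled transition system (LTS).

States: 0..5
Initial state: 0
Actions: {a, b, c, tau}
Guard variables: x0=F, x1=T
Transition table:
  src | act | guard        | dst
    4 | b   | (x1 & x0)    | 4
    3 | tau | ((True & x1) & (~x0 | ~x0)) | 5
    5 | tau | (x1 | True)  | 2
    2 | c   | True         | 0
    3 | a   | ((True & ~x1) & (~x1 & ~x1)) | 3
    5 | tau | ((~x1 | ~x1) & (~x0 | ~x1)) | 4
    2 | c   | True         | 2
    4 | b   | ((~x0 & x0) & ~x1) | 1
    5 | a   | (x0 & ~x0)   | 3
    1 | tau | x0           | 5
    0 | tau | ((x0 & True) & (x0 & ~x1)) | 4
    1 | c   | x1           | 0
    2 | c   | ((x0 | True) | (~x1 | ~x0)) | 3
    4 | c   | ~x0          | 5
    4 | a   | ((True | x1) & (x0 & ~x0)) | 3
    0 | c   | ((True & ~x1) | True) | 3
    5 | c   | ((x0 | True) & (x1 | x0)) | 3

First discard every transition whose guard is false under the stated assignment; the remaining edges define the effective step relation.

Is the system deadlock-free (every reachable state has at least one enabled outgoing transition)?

Answer: DEADLOCK-FREE

Trace:
Reach set: {0,2,3,5}
  0: c→3  [deg 1]
  2: c→0  c→2  c→3  [deg 3]
  3: tau→5  [deg 1]
  5: c→3  tau→2  [deg 2]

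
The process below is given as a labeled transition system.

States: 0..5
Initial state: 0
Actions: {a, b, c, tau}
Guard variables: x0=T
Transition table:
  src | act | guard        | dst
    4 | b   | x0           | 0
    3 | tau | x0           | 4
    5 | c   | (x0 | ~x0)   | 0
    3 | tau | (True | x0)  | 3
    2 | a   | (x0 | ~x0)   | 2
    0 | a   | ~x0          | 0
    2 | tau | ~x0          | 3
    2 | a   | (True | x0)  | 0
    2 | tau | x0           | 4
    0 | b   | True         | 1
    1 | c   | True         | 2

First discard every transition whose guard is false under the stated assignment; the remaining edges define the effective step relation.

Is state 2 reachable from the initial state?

After dropping false guards: 9 live edges.
L0 = {0}
L1 = {1}  now seen {0,1}
L2 = {2}  now seen {0,1,2}
L3 = {4}  now seen {0,1,2,4}
Reachable = {0,1,2,4}
trace reaching 2: b·c

Answer: REACHABLE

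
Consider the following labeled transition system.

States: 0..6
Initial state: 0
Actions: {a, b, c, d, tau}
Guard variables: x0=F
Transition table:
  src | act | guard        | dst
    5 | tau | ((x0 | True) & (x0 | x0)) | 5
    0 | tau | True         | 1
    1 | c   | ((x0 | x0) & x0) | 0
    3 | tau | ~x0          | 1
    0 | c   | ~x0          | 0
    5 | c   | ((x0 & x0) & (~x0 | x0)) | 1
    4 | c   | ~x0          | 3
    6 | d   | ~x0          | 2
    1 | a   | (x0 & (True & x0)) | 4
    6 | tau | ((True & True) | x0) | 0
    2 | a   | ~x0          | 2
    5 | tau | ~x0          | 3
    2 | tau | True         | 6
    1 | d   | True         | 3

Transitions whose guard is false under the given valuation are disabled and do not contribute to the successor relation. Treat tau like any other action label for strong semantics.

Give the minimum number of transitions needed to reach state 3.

Answer: 2

Analysis:
Layered search for 3:
  Layer 0: {0}
  Layer 1: {1}
  Layer 2: {3}
first hit 3 at d=2 via tau·d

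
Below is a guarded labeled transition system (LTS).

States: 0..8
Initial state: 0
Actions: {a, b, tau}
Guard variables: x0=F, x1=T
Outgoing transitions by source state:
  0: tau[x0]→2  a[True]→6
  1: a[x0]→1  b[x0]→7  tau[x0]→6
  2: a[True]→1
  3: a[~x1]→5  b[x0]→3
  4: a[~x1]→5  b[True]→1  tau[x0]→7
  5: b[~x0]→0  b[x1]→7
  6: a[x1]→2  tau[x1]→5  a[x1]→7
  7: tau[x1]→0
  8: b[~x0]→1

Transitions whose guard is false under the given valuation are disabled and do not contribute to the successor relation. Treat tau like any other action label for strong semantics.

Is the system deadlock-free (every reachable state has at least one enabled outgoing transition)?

Answer: DEADLOCK at state 1

Trace:
R = {0,1,2,5,6,7}
  0: a→6  [1 out]
  1: ∅  [STUCK]
  2: a→1  [1 out]
  5: b→0  b→7  [2 out]
  6: a→2  a→7  tau→5  [3 out]
  7: tau→0  [1 out]
Path to 1: a·a·a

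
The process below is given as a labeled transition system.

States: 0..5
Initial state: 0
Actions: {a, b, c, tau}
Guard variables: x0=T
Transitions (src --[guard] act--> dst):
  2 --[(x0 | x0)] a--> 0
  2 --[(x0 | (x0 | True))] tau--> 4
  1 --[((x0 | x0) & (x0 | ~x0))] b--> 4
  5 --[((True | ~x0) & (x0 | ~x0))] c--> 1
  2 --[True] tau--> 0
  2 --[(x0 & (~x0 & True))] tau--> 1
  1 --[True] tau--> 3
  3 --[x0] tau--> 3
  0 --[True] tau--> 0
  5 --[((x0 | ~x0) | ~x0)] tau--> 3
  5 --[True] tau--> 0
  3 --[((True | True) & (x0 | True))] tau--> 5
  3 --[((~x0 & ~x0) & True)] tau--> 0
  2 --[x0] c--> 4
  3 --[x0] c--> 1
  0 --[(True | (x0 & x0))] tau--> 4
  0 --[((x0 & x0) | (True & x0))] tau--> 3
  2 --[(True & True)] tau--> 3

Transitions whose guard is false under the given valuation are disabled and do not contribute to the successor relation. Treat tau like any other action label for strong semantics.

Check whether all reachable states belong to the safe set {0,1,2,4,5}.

Safe = {0,1,2,4,5}
Reachable = {0,1,3,4,5}
  0: ok
  1: ok
  3: ✗ unsafe
  4: ok
  5: ok
reach 3 via tau — violates

Answer: INVARIANT VIOLATED at state 3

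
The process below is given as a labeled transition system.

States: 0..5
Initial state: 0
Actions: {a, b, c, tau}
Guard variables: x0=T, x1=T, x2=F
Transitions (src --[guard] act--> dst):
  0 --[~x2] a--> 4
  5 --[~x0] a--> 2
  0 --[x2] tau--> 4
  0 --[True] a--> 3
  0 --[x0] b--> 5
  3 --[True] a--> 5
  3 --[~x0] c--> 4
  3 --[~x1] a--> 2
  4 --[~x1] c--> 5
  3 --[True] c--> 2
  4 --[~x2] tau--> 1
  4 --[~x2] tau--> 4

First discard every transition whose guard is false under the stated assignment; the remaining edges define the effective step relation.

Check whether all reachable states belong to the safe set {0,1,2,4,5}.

Inv-set: {0,1,2,4,5}
Reach set: {0,1,2,3,4,5}
  0: ok
  1: ok
  2: ok
  3: VIOLATES
  4: ok
  5: ok
reach 3 via a — violates

Answer: INVARIANT VIOLATED at state 3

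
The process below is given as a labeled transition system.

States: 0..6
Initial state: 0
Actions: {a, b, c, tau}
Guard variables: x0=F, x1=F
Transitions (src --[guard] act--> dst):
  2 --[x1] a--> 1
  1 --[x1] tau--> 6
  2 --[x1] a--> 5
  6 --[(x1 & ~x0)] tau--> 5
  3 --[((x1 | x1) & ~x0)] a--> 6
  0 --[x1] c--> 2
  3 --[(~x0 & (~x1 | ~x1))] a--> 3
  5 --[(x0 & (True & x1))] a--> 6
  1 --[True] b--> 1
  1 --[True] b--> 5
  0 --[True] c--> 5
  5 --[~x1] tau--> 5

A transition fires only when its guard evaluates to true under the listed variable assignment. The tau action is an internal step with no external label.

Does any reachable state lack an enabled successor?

Answer: DEADLOCK-FREE

Analysis:
Reach set: {0,5}
  0: c→5  [deg 1]
  5: tau→5  [deg 1]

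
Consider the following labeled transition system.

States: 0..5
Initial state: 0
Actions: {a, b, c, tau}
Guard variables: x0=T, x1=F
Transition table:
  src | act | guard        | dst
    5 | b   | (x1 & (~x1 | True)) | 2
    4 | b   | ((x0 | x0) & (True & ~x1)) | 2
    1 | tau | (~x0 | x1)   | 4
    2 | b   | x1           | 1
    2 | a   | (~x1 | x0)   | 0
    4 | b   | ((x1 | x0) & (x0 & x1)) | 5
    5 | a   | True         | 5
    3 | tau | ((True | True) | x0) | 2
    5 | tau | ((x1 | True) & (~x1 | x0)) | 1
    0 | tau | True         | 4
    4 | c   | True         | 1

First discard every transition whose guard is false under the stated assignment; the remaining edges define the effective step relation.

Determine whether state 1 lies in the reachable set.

Answer: REACHABLE

Analysis:
7 transition(s) survive guard evaluation.
depth 0: {0}
depth 1: {4}  total {0,4}
depth 2: {1,2}  total {0,1,2,4}
R = {0,1,2,4}
Path to 1: tau·c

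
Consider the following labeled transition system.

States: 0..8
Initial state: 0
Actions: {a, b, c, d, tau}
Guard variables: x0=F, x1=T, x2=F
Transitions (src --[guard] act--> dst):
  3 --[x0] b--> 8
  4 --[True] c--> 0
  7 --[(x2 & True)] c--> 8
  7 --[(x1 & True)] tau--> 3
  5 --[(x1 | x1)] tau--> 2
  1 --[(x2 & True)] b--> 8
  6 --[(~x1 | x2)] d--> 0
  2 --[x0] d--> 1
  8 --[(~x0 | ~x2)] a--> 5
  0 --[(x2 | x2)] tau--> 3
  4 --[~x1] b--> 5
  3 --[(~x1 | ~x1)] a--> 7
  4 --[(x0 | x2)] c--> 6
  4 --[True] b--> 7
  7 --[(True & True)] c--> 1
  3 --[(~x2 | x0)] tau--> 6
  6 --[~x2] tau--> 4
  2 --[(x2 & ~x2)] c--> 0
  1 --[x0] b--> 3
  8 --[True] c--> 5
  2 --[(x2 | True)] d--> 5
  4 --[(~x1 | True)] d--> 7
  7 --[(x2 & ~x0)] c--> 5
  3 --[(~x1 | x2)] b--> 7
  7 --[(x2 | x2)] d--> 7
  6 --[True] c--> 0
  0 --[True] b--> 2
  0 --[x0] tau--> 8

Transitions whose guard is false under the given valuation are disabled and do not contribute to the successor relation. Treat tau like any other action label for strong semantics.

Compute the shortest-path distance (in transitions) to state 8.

Answer: UNREACHABLE

Trace:
Layered search for 8:
  L0 = {0}
  L1 = {2}
  L2 = {5}
8 never appears.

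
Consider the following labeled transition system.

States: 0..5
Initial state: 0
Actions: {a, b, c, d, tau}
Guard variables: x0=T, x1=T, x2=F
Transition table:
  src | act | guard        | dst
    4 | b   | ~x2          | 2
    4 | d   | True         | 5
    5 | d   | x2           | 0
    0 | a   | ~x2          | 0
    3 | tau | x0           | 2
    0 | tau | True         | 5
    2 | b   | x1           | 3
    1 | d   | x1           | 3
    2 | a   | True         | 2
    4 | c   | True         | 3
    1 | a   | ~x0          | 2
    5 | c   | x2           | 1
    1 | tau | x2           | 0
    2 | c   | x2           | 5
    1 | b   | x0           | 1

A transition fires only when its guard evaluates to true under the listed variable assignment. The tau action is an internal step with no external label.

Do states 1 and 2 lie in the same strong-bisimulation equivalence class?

Refine partition for ~:
  round 0: {{0,1,2,3,4,5}}
  round 1: {{0},{1},{2},{3},{4},{5}}
stable after 2 split(s): 6 block(s)
class of 1: {1}; class of 2: {2}

Answer: NOT BISIMILAR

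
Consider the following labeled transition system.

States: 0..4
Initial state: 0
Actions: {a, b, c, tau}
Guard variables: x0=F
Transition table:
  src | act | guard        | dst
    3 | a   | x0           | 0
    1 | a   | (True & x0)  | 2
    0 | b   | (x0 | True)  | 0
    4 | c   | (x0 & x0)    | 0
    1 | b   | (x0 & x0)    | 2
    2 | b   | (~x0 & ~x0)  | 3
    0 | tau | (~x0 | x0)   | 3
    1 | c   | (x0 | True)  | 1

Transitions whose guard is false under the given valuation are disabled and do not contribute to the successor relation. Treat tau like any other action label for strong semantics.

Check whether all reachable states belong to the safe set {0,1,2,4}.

Allowed set {0,1,2,4}
Reach set: {0,3}
  0: ✓
  3: ✗ unsafe
witness against invariant: tau → 3

Answer: INVARIANT VIOLATED at state 3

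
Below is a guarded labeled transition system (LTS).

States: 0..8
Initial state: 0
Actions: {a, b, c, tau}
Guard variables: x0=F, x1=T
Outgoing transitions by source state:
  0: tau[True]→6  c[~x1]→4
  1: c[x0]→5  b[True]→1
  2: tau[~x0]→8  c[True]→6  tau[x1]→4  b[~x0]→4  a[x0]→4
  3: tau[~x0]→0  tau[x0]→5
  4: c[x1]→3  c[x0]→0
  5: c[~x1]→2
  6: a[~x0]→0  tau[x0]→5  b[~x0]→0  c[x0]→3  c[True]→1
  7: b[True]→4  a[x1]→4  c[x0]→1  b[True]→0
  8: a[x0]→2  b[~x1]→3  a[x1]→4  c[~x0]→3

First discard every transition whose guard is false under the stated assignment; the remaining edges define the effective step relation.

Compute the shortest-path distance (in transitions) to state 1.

Answer: 2

Working:
BFS to 1:
  depth 0: {0}
  depth 1: {6}
  depth 2: {1}
first hit 1 at d=2 via tau·c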